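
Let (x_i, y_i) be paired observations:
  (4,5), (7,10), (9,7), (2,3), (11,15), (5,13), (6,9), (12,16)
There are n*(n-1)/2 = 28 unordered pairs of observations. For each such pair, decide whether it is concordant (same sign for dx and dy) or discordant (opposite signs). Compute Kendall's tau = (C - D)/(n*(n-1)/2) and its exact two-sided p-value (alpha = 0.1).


Step 1: Enumerate the 28 unordered pairs (i,j) with i<j and classify each by sign(x_j-x_i) * sign(y_j-y_i).
  (1,2):dx=+3,dy=+5->C; (1,3):dx=+5,dy=+2->C; (1,4):dx=-2,dy=-2->C; (1,5):dx=+7,dy=+10->C
  (1,6):dx=+1,dy=+8->C; (1,7):dx=+2,dy=+4->C; (1,8):dx=+8,dy=+11->C; (2,3):dx=+2,dy=-3->D
  (2,4):dx=-5,dy=-7->C; (2,5):dx=+4,dy=+5->C; (2,6):dx=-2,dy=+3->D; (2,7):dx=-1,dy=-1->C
  (2,8):dx=+5,dy=+6->C; (3,4):dx=-7,dy=-4->C; (3,5):dx=+2,dy=+8->C; (3,6):dx=-4,dy=+6->D
  (3,7):dx=-3,dy=+2->D; (3,8):dx=+3,dy=+9->C; (4,5):dx=+9,dy=+12->C; (4,6):dx=+3,dy=+10->C
  (4,7):dx=+4,dy=+6->C; (4,8):dx=+10,dy=+13->C; (5,6):dx=-6,dy=-2->C; (5,7):dx=-5,dy=-6->C
  (5,8):dx=+1,dy=+1->C; (6,7):dx=+1,dy=-4->D; (6,8):dx=+7,dy=+3->C; (7,8):dx=+6,dy=+7->C
Step 2: C = 23, D = 5, total pairs = 28.
Step 3: tau = (C - D)/(n(n-1)/2) = (23 - 5)/28 = 0.642857.
Step 4: Exact two-sided p-value (enumerate n! = 40320 permutations of y under H0): p = 0.031151.
Step 5: alpha = 0.1. reject H0.

tau_b = 0.6429 (C=23, D=5), p = 0.031151, reject H0.


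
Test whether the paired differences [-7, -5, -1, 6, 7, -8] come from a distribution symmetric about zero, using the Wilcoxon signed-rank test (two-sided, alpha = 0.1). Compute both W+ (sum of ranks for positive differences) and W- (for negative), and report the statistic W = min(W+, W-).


Step 1: Drop any zero differences (none here) and take |d_i|.
|d| = [7, 5, 1, 6, 7, 8]
Step 2: Midrank |d_i| (ties get averaged ranks).
ranks: |7|->4.5, |5|->2, |1|->1, |6|->3, |7|->4.5, |8|->6
Step 3: Attach original signs; sum ranks with positive sign and with negative sign.
W+ = 3 + 4.5 = 7.5
W- = 4.5 + 2 + 1 + 6 = 13.5
(Check: W+ + W- = 21 should equal n(n+1)/2 = 21.)
Step 4: Test statistic W = min(W+, W-) = 7.5.
Step 5: Ties in |d|, so use the tie-corrected normal approximation.
        E[W] = n(n+1)/4 = 6*7/4 = 10.5.
        Tie groups: |d|=7 (t=2); sum(t^3 - t) = 6.
        Var[W] = n(n+1)(2n+1)/24 - sum(t^3-t)/48 = 546/24 - 6/48 = 22.625.
        z = (W - E[W]) / sqrt(Var[W]) = (7.5 - 10.5) / 4.7566 = -0.6307.
        Two-sided p = 2*Phi(z) = 0.528233.
Step 6: alpha = 0.1. fail to reject H0.

W+ = 7.5, W- = 13.5, W = min = 7.5, p = 0.528233, fail to reject H0.


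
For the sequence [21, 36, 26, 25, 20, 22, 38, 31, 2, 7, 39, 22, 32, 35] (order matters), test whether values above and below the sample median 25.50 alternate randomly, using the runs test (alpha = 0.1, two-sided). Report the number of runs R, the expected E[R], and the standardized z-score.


Step 1: Compute median = 25.50; label A = above, B = below.
Labels in order: BAABBBAABBABAA  (n_A = 7, n_B = 7)
Step 2: Count runs R = 8.
Step 3: Under H0 (random ordering), E[R] = 2*n_A*n_B/(n_A+n_B) + 1 = 2*7*7/14 + 1 = 8.0000.
        Var[R] = 2*n_A*n_B*(2*n_A*n_B - n_A - n_B) / ((n_A+n_B)^2 * (n_A+n_B-1)) = 8232/2548 = 3.2308.
        SD[R] = 1.7974.
Step 4: R = E[R], so z = 0 with no continuity correction.
Step 5: Two-sided p-value via normal approximation = 2*(1 - Phi(|z|)) = 1.000000.
Step 6: alpha = 0.1. fail to reject H0.

R = 8, z = 0.0000, p = 1.000000, fail to reject H0.


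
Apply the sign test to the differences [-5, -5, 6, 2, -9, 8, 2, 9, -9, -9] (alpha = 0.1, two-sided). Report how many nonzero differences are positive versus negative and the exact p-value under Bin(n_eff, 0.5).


Step 1: Discard zero differences. Original n = 10; n_eff = number of nonzero differences = 10.
Nonzero differences (with sign): -5, -5, +6, +2, -9, +8, +2, +9, -9, -9
Step 2: Count signs: positive = 5, negative = 5.
Step 3: Under H0: P(positive) = 0.5, so the number of positives S ~ Bin(10, 0.5).
Step 4: Two-sided exact p-value = sum of Bin(10,0.5) probabilities at or below the observed probability = 1.000000.
Step 5: alpha = 0.1. fail to reject H0.

n_eff = 10, pos = 5, neg = 5, p = 1.000000, fail to reject H0.


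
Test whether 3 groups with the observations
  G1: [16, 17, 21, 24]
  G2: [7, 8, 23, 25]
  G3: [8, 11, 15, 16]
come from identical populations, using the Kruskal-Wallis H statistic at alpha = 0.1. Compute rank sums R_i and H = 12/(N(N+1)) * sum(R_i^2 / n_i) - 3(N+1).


Step 1: Combine all N = 12 observations and assign midranks.
sorted (value, group, rank): (7,G2,1), (8,G2,2.5), (8,G3,2.5), (11,G3,4), (15,G3,5), (16,G1,6.5), (16,G3,6.5), (17,G1,8), (21,G1,9), (23,G2,10), (24,G1,11), (25,G2,12)
Step 2: Sum ranks within each group.
R_1 = 34.5 (n_1 = 4)
R_2 = 25.5 (n_2 = 4)
R_3 = 18 (n_3 = 4)
Step 3: H = 12/(N(N+1)) * sum(R_i^2/n_i) - 3(N+1)
     = 12/(12*13) * (34.5^2/4 + 25.5^2/4 + 18^2/4) - 3*13
     = 0.076923 * 541.125 - 39
     = 2.625000.
Step 4: Ties present; correction factor C = 1 - 12/(12^3 - 12) = 0.993007. Corrected H = 2.625000 / 0.993007 = 2.643486.
Step 5: Under H0, H ~ chi^2(2); p-value = 0.266670.
Step 6: alpha = 0.1. fail to reject H0.

H = 2.6435, df = 2, p = 0.266670, fail to reject H0.


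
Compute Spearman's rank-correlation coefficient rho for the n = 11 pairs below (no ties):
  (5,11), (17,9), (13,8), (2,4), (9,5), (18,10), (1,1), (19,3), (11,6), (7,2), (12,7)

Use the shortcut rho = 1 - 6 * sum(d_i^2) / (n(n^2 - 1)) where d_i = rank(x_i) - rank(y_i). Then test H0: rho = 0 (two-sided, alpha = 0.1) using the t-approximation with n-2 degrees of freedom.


Step 1: Rank x and y separately (midranks; no ties here).
rank(x): 5->3, 17->9, 13->8, 2->2, 9->5, 18->10, 1->1, 19->11, 11->6, 7->4, 12->7
rank(y): 11->11, 9->9, 8->8, 4->4, 5->5, 10->10, 1->1, 3->3, 6->6, 2->2, 7->7
Step 2: d_i = R_x(i) - R_y(i); compute d_i^2.
  (3-11)^2=64, (9-9)^2=0, (8-8)^2=0, (2-4)^2=4, (5-5)^2=0, (10-10)^2=0, (1-1)^2=0, (11-3)^2=64, (6-6)^2=0, (4-2)^2=4, (7-7)^2=0
sum(d^2) = 136.
Step 3: rho = 1 - 6*136 / (11*(11^2 - 1)) = 1 - 816/1320 = 0.381818.
Step 4: Under H0, t = rho * sqrt((n-2)/(1-rho^2)) = 1.2394 ~ t(9).
Step 5: Two-sided p-value from the t-distribution with 9 df = 0.246560.
Step 6: alpha = 0.1. fail to reject H0.

rho = 0.3818, p = 0.246560, fail to reject H0 at alpha = 0.1.


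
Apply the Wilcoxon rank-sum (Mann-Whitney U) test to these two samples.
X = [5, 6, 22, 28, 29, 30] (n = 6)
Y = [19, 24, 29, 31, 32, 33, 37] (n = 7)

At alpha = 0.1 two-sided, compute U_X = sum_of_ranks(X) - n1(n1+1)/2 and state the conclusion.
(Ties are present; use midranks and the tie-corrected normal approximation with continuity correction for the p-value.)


Step 1: Combine and sort all 13 observations; assign midranks.
sorted (value, group): (5,X), (6,X), (19,Y), (22,X), (24,Y), (28,X), (29,X), (29,Y), (30,X), (31,Y), (32,Y), (33,Y), (37,Y)
ranks: 5->1, 6->2, 19->3, 22->4, 24->5, 28->6, 29->7.5, 29->7.5, 30->9, 31->10, 32->11, 33->12, 37->13
Step 2: Rank sum for X: R1 = 1 + 2 + 4 + 6 + 7.5 + 9 = 29.5.
Step 3: U_X = R1 - n1(n1+1)/2 = 29.5 - 6*7/2 = 29.5 - 21 = 8.5.
       U_Y = n1*n2 - U_X = 42 - 8.5 = 33.5.
Step 4: Ties are present, so use the tie-corrected normal approximation (with continuity correction) for the p-value.
Step 5: p-value = 0.086044; compare to alpha = 0.1. reject H0.

U_X = 8.5, p = 0.086044, reject H0 at alpha = 0.1.


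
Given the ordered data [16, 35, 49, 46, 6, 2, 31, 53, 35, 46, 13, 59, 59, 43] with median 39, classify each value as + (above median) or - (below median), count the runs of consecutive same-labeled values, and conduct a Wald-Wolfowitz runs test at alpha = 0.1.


Step 1: Compute median = 39; label A = above, B = below.
Labels in order: BBAABBBABABAAA  (n_A = 7, n_B = 7)
Step 2: Count runs R = 8.
Step 3: Under H0 (random ordering), E[R] = 2*n_A*n_B/(n_A+n_B) + 1 = 2*7*7/14 + 1 = 8.0000.
        Var[R] = 2*n_A*n_B*(2*n_A*n_B - n_A - n_B) / ((n_A+n_B)^2 * (n_A+n_B-1)) = 8232/2548 = 3.2308.
        SD[R] = 1.7974.
Step 4: R = E[R], so z = 0 with no continuity correction.
Step 5: Two-sided p-value via normal approximation = 2*(1 - Phi(|z|)) = 1.000000.
Step 6: alpha = 0.1. fail to reject H0.

R = 8, z = 0.0000, p = 1.000000, fail to reject H0.


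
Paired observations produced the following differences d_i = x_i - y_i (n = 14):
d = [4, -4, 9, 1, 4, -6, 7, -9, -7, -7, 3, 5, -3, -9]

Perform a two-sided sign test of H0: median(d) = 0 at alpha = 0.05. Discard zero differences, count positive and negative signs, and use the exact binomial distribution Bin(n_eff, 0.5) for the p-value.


Step 1: Discard zero differences. Original n = 14; n_eff = number of nonzero differences = 14.
Nonzero differences (with sign): +4, -4, +9, +1, +4, -6, +7, -9, -7, -7, +3, +5, -3, -9
Step 2: Count signs: positive = 7, negative = 7.
Step 3: Under H0: P(positive) = 0.5, so the number of positives S ~ Bin(14, 0.5).
Step 4: Two-sided exact p-value = sum of Bin(14,0.5) probabilities at or below the observed probability = 1.000000.
Step 5: alpha = 0.05. fail to reject H0.

n_eff = 14, pos = 7, neg = 7, p = 1.000000, fail to reject H0.


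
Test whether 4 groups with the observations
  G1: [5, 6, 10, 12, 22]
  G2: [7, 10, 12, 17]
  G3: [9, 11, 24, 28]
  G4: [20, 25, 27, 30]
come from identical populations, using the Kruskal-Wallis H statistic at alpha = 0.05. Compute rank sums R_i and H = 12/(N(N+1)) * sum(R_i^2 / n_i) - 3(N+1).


Step 1: Combine all N = 17 observations and assign midranks.
sorted (value, group, rank): (5,G1,1), (6,G1,2), (7,G2,3), (9,G3,4), (10,G1,5.5), (10,G2,5.5), (11,G3,7), (12,G1,8.5), (12,G2,8.5), (17,G2,10), (20,G4,11), (22,G1,12), (24,G3,13), (25,G4,14), (27,G4,15), (28,G3,16), (30,G4,17)
Step 2: Sum ranks within each group.
R_1 = 29 (n_1 = 5)
R_2 = 27 (n_2 = 4)
R_3 = 40 (n_3 = 4)
R_4 = 57 (n_4 = 4)
Step 3: H = 12/(N(N+1)) * sum(R_i^2/n_i) - 3(N+1)
     = 12/(17*18) * (29^2/5 + 27^2/4 + 40^2/4 + 57^2/4) - 3*18
     = 0.039216 * 1562.7 - 54
     = 7.282353.
Step 4: Ties present; correction factor C = 1 - 12/(17^3 - 17) = 0.997549. Corrected H = 7.282353 / 0.997549 = 7.300246.
Step 5: Under H0, H ~ chi^2(3); p-value = 0.062919.
Step 6: alpha = 0.05. fail to reject H0.

H = 7.3002, df = 3, p = 0.062919, fail to reject H0.


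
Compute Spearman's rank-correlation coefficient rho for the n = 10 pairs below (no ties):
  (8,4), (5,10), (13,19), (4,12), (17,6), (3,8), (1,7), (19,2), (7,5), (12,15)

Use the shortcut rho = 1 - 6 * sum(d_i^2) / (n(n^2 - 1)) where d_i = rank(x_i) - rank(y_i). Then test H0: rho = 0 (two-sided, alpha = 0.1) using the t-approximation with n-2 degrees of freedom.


Step 1: Rank x and y separately (midranks; no ties here).
rank(x): 8->6, 5->4, 13->8, 4->3, 17->9, 3->2, 1->1, 19->10, 7->5, 12->7
rank(y): 4->2, 10->7, 19->10, 12->8, 6->4, 8->6, 7->5, 2->1, 5->3, 15->9
Step 2: d_i = R_x(i) - R_y(i); compute d_i^2.
  (6-2)^2=16, (4-7)^2=9, (8-10)^2=4, (3-8)^2=25, (9-4)^2=25, (2-6)^2=16, (1-5)^2=16, (10-1)^2=81, (5-3)^2=4, (7-9)^2=4
sum(d^2) = 200.
Step 3: rho = 1 - 6*200 / (10*(10^2 - 1)) = 1 - 1200/990 = -0.212121.
Step 4: Under H0, t = rho * sqrt((n-2)/(1-rho^2)) = -0.6139 ~ t(8).
Step 5: Two-sided p-value from the t-distribution with 8 df = 0.556306.
Step 6: alpha = 0.1. fail to reject H0.

rho = -0.2121, p = 0.556306, fail to reject H0 at alpha = 0.1.


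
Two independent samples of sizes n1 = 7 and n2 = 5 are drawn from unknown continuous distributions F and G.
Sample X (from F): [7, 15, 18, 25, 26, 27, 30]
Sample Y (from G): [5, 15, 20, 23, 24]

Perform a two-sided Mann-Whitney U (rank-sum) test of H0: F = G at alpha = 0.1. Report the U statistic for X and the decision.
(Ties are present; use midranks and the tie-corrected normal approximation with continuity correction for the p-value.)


Step 1: Combine and sort all 12 observations; assign midranks.
sorted (value, group): (5,Y), (7,X), (15,X), (15,Y), (18,X), (20,Y), (23,Y), (24,Y), (25,X), (26,X), (27,X), (30,X)
ranks: 5->1, 7->2, 15->3.5, 15->3.5, 18->5, 20->6, 23->7, 24->8, 25->9, 26->10, 27->11, 30->12
Step 2: Rank sum for X: R1 = 2 + 3.5 + 5 + 9 + 10 + 11 + 12 = 52.5.
Step 3: U_X = R1 - n1(n1+1)/2 = 52.5 - 7*8/2 = 52.5 - 28 = 24.5.
       U_Y = n1*n2 - U_X = 35 - 24.5 = 10.5.
Step 4: Ties are present, so use the tie-corrected normal approximation (with continuity correction) for the p-value.
Step 5: p-value = 0.290307; compare to alpha = 0.1. fail to reject H0.

U_X = 24.5, p = 0.290307, fail to reject H0 at alpha = 0.1.


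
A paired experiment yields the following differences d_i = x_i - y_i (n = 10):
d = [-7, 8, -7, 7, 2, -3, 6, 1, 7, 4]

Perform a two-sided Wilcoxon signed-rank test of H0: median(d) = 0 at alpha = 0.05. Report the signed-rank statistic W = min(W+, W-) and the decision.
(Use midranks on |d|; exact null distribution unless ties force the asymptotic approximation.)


Step 1: Drop any zero differences (none here) and take |d_i|.
|d| = [7, 8, 7, 7, 2, 3, 6, 1, 7, 4]
Step 2: Midrank |d_i| (ties get averaged ranks).
ranks: |7|->7.5, |8|->10, |7|->7.5, |7|->7.5, |2|->2, |3|->3, |6|->5, |1|->1, |7|->7.5, |4|->4
Step 3: Attach original signs; sum ranks with positive sign and with negative sign.
W+ = 10 + 7.5 + 2 + 5 + 1 + 7.5 + 4 = 37
W- = 7.5 + 7.5 + 3 = 18
(Check: W+ + W- = 55 should equal n(n+1)/2 = 55.)
Step 4: Test statistic W = min(W+, W-) = 18.
Step 5: Ties in |d|, so use the tie-corrected normal approximation.
        E[W] = n(n+1)/4 = 10*11/4 = 27.5.
        Tie groups: |d|=7 (t=4); sum(t^3 - t) = 60.
        Var[W] = n(n+1)(2n+1)/24 - sum(t^3-t)/48 = 2310/24 - 60/48 = 95.
        z = (W - E[W]) / sqrt(Var[W]) = (18 - 27.5) / 9.7468 = -0.9747.
        Two-sided p = 2*Phi(z) = 0.329719.
Step 6: alpha = 0.05. fail to reject H0.

W+ = 37, W- = 18, W = min = 18, p = 0.329719, fail to reject H0.


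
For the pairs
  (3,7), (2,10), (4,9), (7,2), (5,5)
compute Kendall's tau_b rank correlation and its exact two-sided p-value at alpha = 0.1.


Step 1: Enumerate the 10 unordered pairs (i,j) with i<j and classify each by sign(x_j-x_i) * sign(y_j-y_i).
  (1,2):dx=-1,dy=+3->D; (1,3):dx=+1,dy=+2->C; (1,4):dx=+4,dy=-5->D; (1,5):dx=+2,dy=-2->D
  (2,3):dx=+2,dy=-1->D; (2,4):dx=+5,dy=-8->D; (2,5):dx=+3,dy=-5->D; (3,4):dx=+3,dy=-7->D
  (3,5):dx=+1,dy=-4->D; (4,5):dx=-2,dy=+3->D
Step 2: C = 1, D = 9, total pairs = 10.
Step 3: tau = (C - D)/(n(n-1)/2) = (1 - 9)/10 = -0.800000.
Step 4: Exact two-sided p-value (enumerate n! = 120 permutations of y under H0): p = 0.083333.
Step 5: alpha = 0.1. reject H0.

tau_b = -0.8000 (C=1, D=9), p = 0.083333, reject H0.


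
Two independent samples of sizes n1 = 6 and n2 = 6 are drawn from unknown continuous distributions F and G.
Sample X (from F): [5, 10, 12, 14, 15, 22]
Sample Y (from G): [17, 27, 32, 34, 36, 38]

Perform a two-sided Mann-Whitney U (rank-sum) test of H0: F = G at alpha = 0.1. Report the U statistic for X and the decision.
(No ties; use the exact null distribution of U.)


Step 1: Combine and sort all 12 observations; assign midranks.
sorted (value, group): (5,X), (10,X), (12,X), (14,X), (15,X), (17,Y), (22,X), (27,Y), (32,Y), (34,Y), (36,Y), (38,Y)
ranks: 5->1, 10->2, 12->3, 14->4, 15->5, 17->6, 22->7, 27->8, 32->9, 34->10, 36->11, 38->12
Step 2: Rank sum for X: R1 = 1 + 2 + 3 + 4 + 5 + 7 = 22.
Step 3: U_X = R1 - n1(n1+1)/2 = 22 - 6*7/2 = 22 - 21 = 1.
       U_Y = n1*n2 - U_X = 36 - 1 = 35.
Step 4: No ties, so the exact null distribution of U (based on enumerating the C(12,6) = 924 equally likely rank assignments) gives the two-sided p-value.
Step 5: p-value = 0.004329; compare to alpha = 0.1. reject H0.

U_X = 1, p = 0.004329, reject H0 at alpha = 0.1.


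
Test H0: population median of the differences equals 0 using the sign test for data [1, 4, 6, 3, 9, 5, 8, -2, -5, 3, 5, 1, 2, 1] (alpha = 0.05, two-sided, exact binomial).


Step 1: Discard zero differences. Original n = 14; n_eff = number of nonzero differences = 14.
Nonzero differences (with sign): +1, +4, +6, +3, +9, +5, +8, -2, -5, +3, +5, +1, +2, +1
Step 2: Count signs: positive = 12, negative = 2.
Step 3: Under H0: P(positive) = 0.5, so the number of positives S ~ Bin(14, 0.5).
Step 4: Two-sided exact p-value = sum of Bin(14,0.5) probabilities at or below the observed probability = 0.012939.
Step 5: alpha = 0.05. reject H0.

n_eff = 14, pos = 12, neg = 2, p = 0.012939, reject H0.


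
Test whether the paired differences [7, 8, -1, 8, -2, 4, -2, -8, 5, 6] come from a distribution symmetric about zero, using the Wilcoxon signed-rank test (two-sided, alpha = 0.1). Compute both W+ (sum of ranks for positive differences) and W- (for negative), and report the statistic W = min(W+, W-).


Step 1: Drop any zero differences (none here) and take |d_i|.
|d| = [7, 8, 1, 8, 2, 4, 2, 8, 5, 6]
Step 2: Midrank |d_i| (ties get averaged ranks).
ranks: |7|->7, |8|->9, |1|->1, |8|->9, |2|->2.5, |4|->4, |2|->2.5, |8|->9, |5|->5, |6|->6
Step 3: Attach original signs; sum ranks with positive sign and with negative sign.
W+ = 7 + 9 + 9 + 4 + 5 + 6 = 40
W- = 1 + 2.5 + 2.5 + 9 = 15
(Check: W+ + W- = 55 should equal n(n+1)/2 = 55.)
Step 4: Test statistic W = min(W+, W-) = 15.
Step 5: Ties in |d|, so use the tie-corrected normal approximation.
        E[W] = n(n+1)/4 = 10*11/4 = 27.5.
        Tie groups: |d|=2 (t=2), |d|=8 (t=3); sum(t^3 - t) = 30.
        Var[W] = n(n+1)(2n+1)/24 - sum(t^3-t)/48 = 2310/24 - 30/48 = 95.625.
        z = (W - E[W]) / sqrt(Var[W]) = (15 - 27.5) / 9.7788 = -1.2783.
        Two-sided p = 2*Phi(z) = 0.201152.
Step 6: alpha = 0.1. fail to reject H0.

W+ = 40, W- = 15, W = min = 15, p = 0.201152, fail to reject H0.


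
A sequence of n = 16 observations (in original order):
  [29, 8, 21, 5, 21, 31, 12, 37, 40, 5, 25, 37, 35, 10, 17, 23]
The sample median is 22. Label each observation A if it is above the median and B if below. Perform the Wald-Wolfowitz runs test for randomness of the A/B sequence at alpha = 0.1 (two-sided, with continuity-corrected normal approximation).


Step 1: Compute median = 22; label A = above, B = below.
Labels in order: ABBBBABAABAAABBA  (n_A = 8, n_B = 8)
Step 2: Count runs R = 9.
Step 3: Under H0 (random ordering), E[R] = 2*n_A*n_B/(n_A+n_B) + 1 = 2*8*8/16 + 1 = 9.0000.
        Var[R] = 2*n_A*n_B*(2*n_A*n_B - n_A - n_B) / ((n_A+n_B)^2 * (n_A+n_B-1)) = 14336/3840 = 3.7333.
        SD[R] = 1.9322.
Step 4: R = E[R], so z = 0 with no continuity correction.
Step 5: Two-sided p-value via normal approximation = 2*(1 - Phi(|z|)) = 1.000000.
Step 6: alpha = 0.1. fail to reject H0.

R = 9, z = 0.0000, p = 1.000000, fail to reject H0.


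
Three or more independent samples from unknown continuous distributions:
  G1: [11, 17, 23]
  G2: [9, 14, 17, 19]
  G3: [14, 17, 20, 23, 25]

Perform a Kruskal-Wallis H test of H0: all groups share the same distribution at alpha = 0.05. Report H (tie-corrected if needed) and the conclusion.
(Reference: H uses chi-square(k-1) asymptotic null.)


Step 1: Combine all N = 12 observations and assign midranks.
sorted (value, group, rank): (9,G2,1), (11,G1,2), (14,G2,3.5), (14,G3,3.5), (17,G1,6), (17,G2,6), (17,G3,6), (19,G2,8), (20,G3,9), (23,G1,10.5), (23,G3,10.5), (25,G3,12)
Step 2: Sum ranks within each group.
R_1 = 18.5 (n_1 = 3)
R_2 = 18.5 (n_2 = 4)
R_3 = 41 (n_3 = 5)
Step 3: H = 12/(N(N+1)) * sum(R_i^2/n_i) - 3(N+1)
     = 12/(12*13) * (18.5^2/3 + 18.5^2/4 + 41^2/5) - 3*13
     = 0.076923 * 535.846 - 39
     = 2.218910.
Step 4: Ties present; correction factor C = 1 - 36/(12^3 - 12) = 0.979021. Corrected H = 2.218910 / 0.979021 = 2.266458.
Step 5: Under H0, H ~ chi^2(2); p-value = 0.321992.
Step 6: alpha = 0.05. fail to reject H0.

H = 2.2665, df = 2, p = 0.321992, fail to reject H0.


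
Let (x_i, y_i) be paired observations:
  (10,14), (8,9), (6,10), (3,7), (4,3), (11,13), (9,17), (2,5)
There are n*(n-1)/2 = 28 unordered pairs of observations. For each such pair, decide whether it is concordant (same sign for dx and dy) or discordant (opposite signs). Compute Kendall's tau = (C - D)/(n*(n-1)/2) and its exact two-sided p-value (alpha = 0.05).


Step 1: Enumerate the 28 unordered pairs (i,j) with i<j and classify each by sign(x_j-x_i) * sign(y_j-y_i).
  (1,2):dx=-2,dy=-5->C; (1,3):dx=-4,dy=-4->C; (1,4):dx=-7,dy=-7->C; (1,5):dx=-6,dy=-11->C
  (1,6):dx=+1,dy=-1->D; (1,7):dx=-1,dy=+3->D; (1,8):dx=-8,dy=-9->C; (2,3):dx=-2,dy=+1->D
  (2,4):dx=-5,dy=-2->C; (2,5):dx=-4,dy=-6->C; (2,6):dx=+3,dy=+4->C; (2,7):dx=+1,dy=+8->C
  (2,8):dx=-6,dy=-4->C; (3,4):dx=-3,dy=-3->C; (3,5):dx=-2,dy=-7->C; (3,6):dx=+5,dy=+3->C
  (3,7):dx=+3,dy=+7->C; (3,8):dx=-4,dy=-5->C; (4,5):dx=+1,dy=-4->D; (4,6):dx=+8,dy=+6->C
  (4,7):dx=+6,dy=+10->C; (4,8):dx=-1,dy=-2->C; (5,6):dx=+7,dy=+10->C; (5,7):dx=+5,dy=+14->C
  (5,8):dx=-2,dy=+2->D; (6,7):dx=-2,dy=+4->D; (6,8):dx=-9,dy=-8->C; (7,8):dx=-7,dy=-12->C
Step 2: C = 22, D = 6, total pairs = 28.
Step 3: tau = (C - D)/(n(n-1)/2) = (22 - 6)/28 = 0.571429.
Step 4: Exact two-sided p-value (enumerate n! = 40320 permutations of y under H0): p = 0.061012.
Step 5: alpha = 0.05. fail to reject H0.

tau_b = 0.5714 (C=22, D=6), p = 0.061012, fail to reject H0.


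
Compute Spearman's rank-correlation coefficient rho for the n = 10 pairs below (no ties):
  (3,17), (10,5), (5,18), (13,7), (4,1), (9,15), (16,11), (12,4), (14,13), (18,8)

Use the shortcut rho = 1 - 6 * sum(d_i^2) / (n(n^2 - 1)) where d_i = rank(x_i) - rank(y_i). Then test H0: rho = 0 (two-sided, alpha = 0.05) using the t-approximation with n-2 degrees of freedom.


Step 1: Rank x and y separately (midranks; no ties here).
rank(x): 3->1, 10->5, 5->3, 13->7, 4->2, 9->4, 16->9, 12->6, 14->8, 18->10
rank(y): 17->9, 5->3, 18->10, 7->4, 1->1, 15->8, 11->6, 4->2, 13->7, 8->5
Step 2: d_i = R_x(i) - R_y(i); compute d_i^2.
  (1-9)^2=64, (5-3)^2=4, (3-10)^2=49, (7-4)^2=9, (2-1)^2=1, (4-8)^2=16, (9-6)^2=9, (6-2)^2=16, (8-7)^2=1, (10-5)^2=25
sum(d^2) = 194.
Step 3: rho = 1 - 6*194 / (10*(10^2 - 1)) = 1 - 1164/990 = -0.175758.
Step 4: Under H0, t = rho * sqrt((n-2)/(1-rho^2)) = -0.5050 ~ t(8).
Step 5: Two-sided p-value from the t-distribution with 8 df = 0.627188.
Step 6: alpha = 0.05. fail to reject H0.

rho = -0.1758, p = 0.627188, fail to reject H0 at alpha = 0.05.


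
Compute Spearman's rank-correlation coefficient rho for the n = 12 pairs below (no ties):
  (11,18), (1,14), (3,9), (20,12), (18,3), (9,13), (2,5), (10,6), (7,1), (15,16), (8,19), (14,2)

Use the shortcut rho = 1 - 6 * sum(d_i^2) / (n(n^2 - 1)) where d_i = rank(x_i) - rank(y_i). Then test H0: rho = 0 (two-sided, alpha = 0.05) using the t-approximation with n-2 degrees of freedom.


Step 1: Rank x and y separately (midranks; no ties here).
rank(x): 11->8, 1->1, 3->3, 20->12, 18->11, 9->6, 2->2, 10->7, 7->4, 15->10, 8->5, 14->9
rank(y): 18->11, 14->9, 9->6, 12->7, 3->3, 13->8, 5->4, 6->5, 1->1, 16->10, 19->12, 2->2
Step 2: d_i = R_x(i) - R_y(i); compute d_i^2.
  (8-11)^2=9, (1-9)^2=64, (3-6)^2=9, (12-7)^2=25, (11-3)^2=64, (6-8)^2=4, (2-4)^2=4, (7-5)^2=4, (4-1)^2=9, (10-10)^2=0, (5-12)^2=49, (9-2)^2=49
sum(d^2) = 290.
Step 3: rho = 1 - 6*290 / (12*(12^2 - 1)) = 1 - 1740/1716 = -0.013986.
Step 4: Under H0, t = rho * sqrt((n-2)/(1-rho^2)) = -0.0442 ~ t(10).
Step 5: Two-sided p-value from the t-distribution with 10 df = 0.965590.
Step 6: alpha = 0.05. fail to reject H0.

rho = -0.0140, p = 0.965590, fail to reject H0 at alpha = 0.05.


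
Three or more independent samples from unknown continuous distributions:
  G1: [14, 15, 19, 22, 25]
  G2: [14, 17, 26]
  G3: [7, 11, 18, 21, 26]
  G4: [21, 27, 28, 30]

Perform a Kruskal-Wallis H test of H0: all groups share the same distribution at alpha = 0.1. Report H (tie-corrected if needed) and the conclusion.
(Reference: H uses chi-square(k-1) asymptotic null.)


Step 1: Combine all N = 17 observations and assign midranks.
sorted (value, group, rank): (7,G3,1), (11,G3,2), (14,G1,3.5), (14,G2,3.5), (15,G1,5), (17,G2,6), (18,G3,7), (19,G1,8), (21,G3,9.5), (21,G4,9.5), (22,G1,11), (25,G1,12), (26,G2,13.5), (26,G3,13.5), (27,G4,15), (28,G4,16), (30,G4,17)
Step 2: Sum ranks within each group.
R_1 = 39.5 (n_1 = 5)
R_2 = 23 (n_2 = 3)
R_3 = 33 (n_3 = 5)
R_4 = 57.5 (n_4 = 4)
Step 3: H = 12/(N(N+1)) * sum(R_i^2/n_i) - 3(N+1)
     = 12/(17*18) * (39.5^2/5 + 23^2/3 + 33^2/5 + 57.5^2/4) - 3*18
     = 0.039216 * 1532.75 - 54
     = 6.107680.
Step 4: Ties present; correction factor C = 1 - 18/(17^3 - 17) = 0.996324. Corrected H = 6.107680 / 0.996324 = 6.130217.
Step 5: Under H0, H ~ chi^2(3); p-value = 0.105444.
Step 6: alpha = 0.1. fail to reject H0.

H = 6.1302, df = 3, p = 0.105444, fail to reject H0.


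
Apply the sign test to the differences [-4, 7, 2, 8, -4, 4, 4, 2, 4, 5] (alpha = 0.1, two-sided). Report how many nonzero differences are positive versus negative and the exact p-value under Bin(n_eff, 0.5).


Step 1: Discard zero differences. Original n = 10; n_eff = number of nonzero differences = 10.
Nonzero differences (with sign): -4, +7, +2, +8, -4, +4, +4, +2, +4, +5
Step 2: Count signs: positive = 8, negative = 2.
Step 3: Under H0: P(positive) = 0.5, so the number of positives S ~ Bin(10, 0.5).
Step 4: Two-sided exact p-value = sum of Bin(10,0.5) probabilities at or below the observed probability = 0.109375.
Step 5: alpha = 0.1. fail to reject H0.

n_eff = 10, pos = 8, neg = 2, p = 0.109375, fail to reject H0.


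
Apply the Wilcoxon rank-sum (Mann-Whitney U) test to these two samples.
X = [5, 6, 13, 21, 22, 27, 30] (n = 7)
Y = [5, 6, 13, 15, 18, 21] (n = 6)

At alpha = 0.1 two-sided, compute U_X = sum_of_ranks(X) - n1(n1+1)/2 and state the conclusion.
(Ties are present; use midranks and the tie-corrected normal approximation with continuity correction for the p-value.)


Step 1: Combine and sort all 13 observations; assign midranks.
sorted (value, group): (5,X), (5,Y), (6,X), (6,Y), (13,X), (13,Y), (15,Y), (18,Y), (21,X), (21,Y), (22,X), (27,X), (30,X)
ranks: 5->1.5, 5->1.5, 6->3.5, 6->3.5, 13->5.5, 13->5.5, 15->7, 18->8, 21->9.5, 21->9.5, 22->11, 27->12, 30->13
Step 2: Rank sum for X: R1 = 1.5 + 3.5 + 5.5 + 9.5 + 11 + 12 + 13 = 56.
Step 3: U_X = R1 - n1(n1+1)/2 = 56 - 7*8/2 = 56 - 28 = 28.
       U_Y = n1*n2 - U_X = 42 - 28 = 14.
Step 4: Ties are present, so use the tie-corrected normal approximation (with continuity correction) for the p-value.
Step 5: p-value = 0.350450; compare to alpha = 0.1. fail to reject H0.

U_X = 28, p = 0.350450, fail to reject H0 at alpha = 0.1.


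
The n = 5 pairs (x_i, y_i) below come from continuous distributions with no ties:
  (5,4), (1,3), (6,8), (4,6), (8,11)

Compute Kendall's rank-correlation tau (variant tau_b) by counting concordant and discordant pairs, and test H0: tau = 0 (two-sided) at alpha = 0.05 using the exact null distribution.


Step 1: Enumerate the 10 unordered pairs (i,j) with i<j and classify each by sign(x_j-x_i) * sign(y_j-y_i).
  (1,2):dx=-4,dy=-1->C; (1,3):dx=+1,dy=+4->C; (1,4):dx=-1,dy=+2->D; (1,5):dx=+3,dy=+7->C
  (2,3):dx=+5,dy=+5->C; (2,4):dx=+3,dy=+3->C; (2,5):dx=+7,dy=+8->C; (3,4):dx=-2,dy=-2->C
  (3,5):dx=+2,dy=+3->C; (4,5):dx=+4,dy=+5->C
Step 2: C = 9, D = 1, total pairs = 10.
Step 3: tau = (C - D)/(n(n-1)/2) = (9 - 1)/10 = 0.800000.
Step 4: Exact two-sided p-value (enumerate n! = 120 permutations of y under H0): p = 0.083333.
Step 5: alpha = 0.05. fail to reject H0.

tau_b = 0.8000 (C=9, D=1), p = 0.083333, fail to reject H0.


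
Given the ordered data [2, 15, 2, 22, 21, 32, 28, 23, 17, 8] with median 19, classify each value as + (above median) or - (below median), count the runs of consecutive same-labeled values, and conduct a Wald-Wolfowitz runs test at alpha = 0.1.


Step 1: Compute median = 19; label A = above, B = below.
Labels in order: BBBAAAAABB  (n_A = 5, n_B = 5)
Step 2: Count runs R = 3.
Step 3: Under H0 (random ordering), E[R] = 2*n_A*n_B/(n_A+n_B) + 1 = 2*5*5/10 + 1 = 6.0000.
        Var[R] = 2*n_A*n_B*(2*n_A*n_B - n_A - n_B) / ((n_A+n_B)^2 * (n_A+n_B-1)) = 2000/900 = 2.2222.
        SD[R] = 1.4907.
Step 4: Continuity-corrected z = (R + 0.5 - E[R]) / SD[R] = (3 + 0.5 - 6.0000) / 1.4907 = -1.6771.
Step 5: Two-sided p-value via normal approximation = 2*(1 - Phi(|z|)) = 0.093533.
Step 6: alpha = 0.1. reject H0.

R = 3, z = -1.6771, p = 0.093533, reject H0.


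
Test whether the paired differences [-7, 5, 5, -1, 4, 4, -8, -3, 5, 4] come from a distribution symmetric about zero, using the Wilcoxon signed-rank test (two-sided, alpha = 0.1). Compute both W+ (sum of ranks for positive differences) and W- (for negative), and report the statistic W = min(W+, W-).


Step 1: Drop any zero differences (none here) and take |d_i|.
|d| = [7, 5, 5, 1, 4, 4, 8, 3, 5, 4]
Step 2: Midrank |d_i| (ties get averaged ranks).
ranks: |7|->9, |5|->7, |5|->7, |1|->1, |4|->4, |4|->4, |8|->10, |3|->2, |5|->7, |4|->4
Step 3: Attach original signs; sum ranks with positive sign and with negative sign.
W+ = 7 + 7 + 4 + 4 + 7 + 4 = 33
W- = 9 + 1 + 10 + 2 = 22
(Check: W+ + W- = 55 should equal n(n+1)/2 = 55.)
Step 4: Test statistic W = min(W+, W-) = 22.
Step 5: Ties in |d|, so use the tie-corrected normal approximation.
        E[W] = n(n+1)/4 = 10*11/4 = 27.5.
        Tie groups: |d|=4 (t=3), |d|=5 (t=3); sum(t^3 - t) = 48.
        Var[W] = n(n+1)(2n+1)/24 - sum(t^3-t)/48 = 2310/24 - 48/48 = 95.25.
        z = (W - E[W]) / sqrt(Var[W]) = (22 - 27.5) / 9.7596 = -0.5635.
        Two-sided p = 2*Phi(z) = 0.573062.
Step 6: alpha = 0.1. fail to reject H0.

W+ = 33, W- = 22, W = min = 22, p = 0.573062, fail to reject H0.


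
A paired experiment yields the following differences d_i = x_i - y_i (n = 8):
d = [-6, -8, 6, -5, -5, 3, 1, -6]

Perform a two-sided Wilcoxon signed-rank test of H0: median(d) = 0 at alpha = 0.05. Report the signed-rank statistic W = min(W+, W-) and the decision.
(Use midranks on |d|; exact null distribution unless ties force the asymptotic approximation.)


Step 1: Drop any zero differences (none here) and take |d_i|.
|d| = [6, 8, 6, 5, 5, 3, 1, 6]
Step 2: Midrank |d_i| (ties get averaged ranks).
ranks: |6|->6, |8|->8, |6|->6, |5|->3.5, |5|->3.5, |3|->2, |1|->1, |6|->6
Step 3: Attach original signs; sum ranks with positive sign and with negative sign.
W+ = 6 + 2 + 1 = 9
W- = 6 + 8 + 3.5 + 3.5 + 6 = 27
(Check: W+ + W- = 36 should equal n(n+1)/2 = 36.)
Step 4: Test statistic W = min(W+, W-) = 9.
Step 5: Ties in |d|, so use the tie-corrected normal approximation.
        E[W] = n(n+1)/4 = 8*9/4 = 18.
        Tie groups: |d|=5 (t=2), |d|=6 (t=3); sum(t^3 - t) = 30.
        Var[W] = n(n+1)(2n+1)/24 - sum(t^3-t)/48 = 1224/24 - 30/48 = 50.375.
        z = (W - E[W]) / sqrt(Var[W]) = (9 - 18) / 7.0975 = -1.2680.
        Two-sided p = 2*Phi(z) = 0.204782.
Step 6: alpha = 0.05. fail to reject H0.

W+ = 9, W- = 27, W = min = 9, p = 0.204782, fail to reject H0.


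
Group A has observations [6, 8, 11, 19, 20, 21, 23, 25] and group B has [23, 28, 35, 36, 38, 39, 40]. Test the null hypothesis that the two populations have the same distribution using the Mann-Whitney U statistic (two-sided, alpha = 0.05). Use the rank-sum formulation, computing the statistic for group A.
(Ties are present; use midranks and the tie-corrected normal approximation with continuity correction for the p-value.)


Step 1: Combine and sort all 15 observations; assign midranks.
sorted (value, group): (6,X), (8,X), (11,X), (19,X), (20,X), (21,X), (23,X), (23,Y), (25,X), (28,Y), (35,Y), (36,Y), (38,Y), (39,Y), (40,Y)
ranks: 6->1, 8->2, 11->3, 19->4, 20->5, 21->6, 23->7.5, 23->7.5, 25->9, 28->10, 35->11, 36->12, 38->13, 39->14, 40->15
Step 2: Rank sum for X: R1 = 1 + 2 + 3 + 4 + 5 + 6 + 7.5 + 9 = 37.5.
Step 3: U_X = R1 - n1(n1+1)/2 = 37.5 - 8*9/2 = 37.5 - 36 = 1.5.
       U_Y = n1*n2 - U_X = 56 - 1.5 = 54.5.
Step 4: Ties are present, so use the tie-corrected normal approximation (with continuity correction) for the p-value.
Step 5: p-value = 0.002599; compare to alpha = 0.05. reject H0.

U_X = 1.5, p = 0.002599, reject H0 at alpha = 0.05.


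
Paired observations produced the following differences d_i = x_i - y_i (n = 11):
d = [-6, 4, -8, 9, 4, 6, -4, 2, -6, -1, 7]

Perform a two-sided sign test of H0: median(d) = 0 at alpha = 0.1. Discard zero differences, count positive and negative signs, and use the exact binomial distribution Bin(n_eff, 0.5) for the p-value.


Step 1: Discard zero differences. Original n = 11; n_eff = number of nonzero differences = 11.
Nonzero differences (with sign): -6, +4, -8, +9, +4, +6, -4, +2, -6, -1, +7
Step 2: Count signs: positive = 6, negative = 5.
Step 3: Under H0: P(positive) = 0.5, so the number of positives S ~ Bin(11, 0.5).
Step 4: Two-sided exact p-value = sum of Bin(11,0.5) probabilities at or below the observed probability = 1.000000.
Step 5: alpha = 0.1. fail to reject H0.

n_eff = 11, pos = 6, neg = 5, p = 1.000000, fail to reject H0.


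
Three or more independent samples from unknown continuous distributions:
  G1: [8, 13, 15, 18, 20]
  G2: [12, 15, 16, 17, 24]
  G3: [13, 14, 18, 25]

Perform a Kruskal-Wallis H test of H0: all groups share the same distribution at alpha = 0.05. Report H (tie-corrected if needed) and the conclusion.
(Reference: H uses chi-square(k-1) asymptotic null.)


Step 1: Combine all N = 14 observations and assign midranks.
sorted (value, group, rank): (8,G1,1), (12,G2,2), (13,G1,3.5), (13,G3,3.5), (14,G3,5), (15,G1,6.5), (15,G2,6.5), (16,G2,8), (17,G2,9), (18,G1,10.5), (18,G3,10.5), (20,G1,12), (24,G2,13), (25,G3,14)
Step 2: Sum ranks within each group.
R_1 = 33.5 (n_1 = 5)
R_2 = 38.5 (n_2 = 5)
R_3 = 33 (n_3 = 4)
Step 3: H = 12/(N(N+1)) * sum(R_i^2/n_i) - 3(N+1)
     = 12/(14*15) * (33.5^2/5 + 38.5^2/5 + 33^2/4) - 3*15
     = 0.057143 * 793.15 - 45
     = 0.322857.
Step 4: Ties present; correction factor C = 1 - 18/(14^3 - 14) = 0.993407. Corrected H = 0.322857 / 0.993407 = 0.325000.
Step 5: Under H0, H ~ chi^2(2); p-value = 0.850016.
Step 6: alpha = 0.05. fail to reject H0.

H = 0.3250, df = 2, p = 0.850016, fail to reject H0.


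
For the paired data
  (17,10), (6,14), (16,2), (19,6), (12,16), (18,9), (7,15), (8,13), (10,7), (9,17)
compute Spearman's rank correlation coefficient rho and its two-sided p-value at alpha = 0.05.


Step 1: Rank x and y separately (midranks; no ties here).
rank(x): 17->8, 6->1, 16->7, 19->10, 12->6, 18->9, 7->2, 8->3, 10->5, 9->4
rank(y): 10->5, 14->7, 2->1, 6->2, 16->9, 9->4, 15->8, 13->6, 7->3, 17->10
Step 2: d_i = R_x(i) - R_y(i); compute d_i^2.
  (8-5)^2=9, (1-7)^2=36, (7-1)^2=36, (10-2)^2=64, (6-9)^2=9, (9-4)^2=25, (2-8)^2=36, (3-6)^2=9, (5-3)^2=4, (4-10)^2=36
sum(d^2) = 264.
Step 3: rho = 1 - 6*264 / (10*(10^2 - 1)) = 1 - 1584/990 = -0.600000.
Step 4: Under H0, t = rho * sqrt((n-2)/(1-rho^2)) = -2.1213 ~ t(8).
Step 5: Two-sided p-value from the t-distribution with 8 df = 0.066688.
Step 6: alpha = 0.05. fail to reject H0.

rho = -0.6000, p = 0.066688, fail to reject H0 at alpha = 0.05.


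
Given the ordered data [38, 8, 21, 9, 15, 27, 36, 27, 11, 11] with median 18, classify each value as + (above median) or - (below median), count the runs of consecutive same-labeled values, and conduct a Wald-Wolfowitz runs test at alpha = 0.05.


Step 1: Compute median = 18; label A = above, B = below.
Labels in order: ABABBAAABB  (n_A = 5, n_B = 5)
Step 2: Count runs R = 6.
Step 3: Under H0 (random ordering), E[R] = 2*n_A*n_B/(n_A+n_B) + 1 = 2*5*5/10 + 1 = 6.0000.
        Var[R] = 2*n_A*n_B*(2*n_A*n_B - n_A - n_B) / ((n_A+n_B)^2 * (n_A+n_B-1)) = 2000/900 = 2.2222.
        SD[R] = 1.4907.
Step 4: R = E[R], so z = 0 with no continuity correction.
Step 5: Two-sided p-value via normal approximation = 2*(1 - Phi(|z|)) = 1.000000.
Step 6: alpha = 0.05. fail to reject H0.

R = 6, z = 0.0000, p = 1.000000, fail to reject H0.


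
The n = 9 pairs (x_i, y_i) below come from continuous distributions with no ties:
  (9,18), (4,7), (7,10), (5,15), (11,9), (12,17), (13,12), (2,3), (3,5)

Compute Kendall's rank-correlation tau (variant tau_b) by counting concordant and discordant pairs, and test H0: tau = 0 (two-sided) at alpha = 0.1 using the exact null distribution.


Step 1: Enumerate the 36 unordered pairs (i,j) with i<j and classify each by sign(x_j-x_i) * sign(y_j-y_i).
  (1,2):dx=-5,dy=-11->C; (1,3):dx=-2,dy=-8->C; (1,4):dx=-4,dy=-3->C; (1,5):dx=+2,dy=-9->D
  (1,6):dx=+3,dy=-1->D; (1,7):dx=+4,dy=-6->D; (1,8):dx=-7,dy=-15->C; (1,9):dx=-6,dy=-13->C
  (2,3):dx=+3,dy=+3->C; (2,4):dx=+1,dy=+8->C; (2,5):dx=+7,dy=+2->C; (2,6):dx=+8,dy=+10->C
  (2,7):dx=+9,dy=+5->C; (2,8):dx=-2,dy=-4->C; (2,9):dx=-1,dy=-2->C; (3,4):dx=-2,dy=+5->D
  (3,5):dx=+4,dy=-1->D; (3,6):dx=+5,dy=+7->C; (3,7):dx=+6,dy=+2->C; (3,8):dx=-5,dy=-7->C
  (3,9):dx=-4,dy=-5->C; (4,5):dx=+6,dy=-6->D; (4,6):dx=+7,dy=+2->C; (4,7):dx=+8,dy=-3->D
  (4,8):dx=-3,dy=-12->C; (4,9):dx=-2,dy=-10->C; (5,6):dx=+1,dy=+8->C; (5,7):dx=+2,dy=+3->C
  (5,8):dx=-9,dy=-6->C; (5,9):dx=-8,dy=-4->C; (6,7):dx=+1,dy=-5->D; (6,8):dx=-10,dy=-14->C
  (6,9):dx=-9,dy=-12->C; (7,8):dx=-11,dy=-9->C; (7,9):dx=-10,dy=-7->C; (8,9):dx=+1,dy=+2->C
Step 2: C = 28, D = 8, total pairs = 36.
Step 3: tau = (C - D)/(n(n-1)/2) = (28 - 8)/36 = 0.555556.
Step 4: Exact two-sided p-value (enumerate n! = 362880 permutations of y under H0): p = 0.044615.
Step 5: alpha = 0.1. reject H0.

tau_b = 0.5556 (C=28, D=8), p = 0.044615, reject H0.


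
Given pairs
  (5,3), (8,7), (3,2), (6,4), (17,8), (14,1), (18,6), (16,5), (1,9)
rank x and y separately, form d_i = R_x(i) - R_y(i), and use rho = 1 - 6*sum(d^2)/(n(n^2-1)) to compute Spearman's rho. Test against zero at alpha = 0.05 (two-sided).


Step 1: Rank x and y separately (midranks; no ties here).
rank(x): 5->3, 8->5, 3->2, 6->4, 17->8, 14->6, 18->9, 16->7, 1->1
rank(y): 3->3, 7->7, 2->2, 4->4, 8->8, 1->1, 6->6, 5->5, 9->9
Step 2: d_i = R_x(i) - R_y(i); compute d_i^2.
  (3-3)^2=0, (5-7)^2=4, (2-2)^2=0, (4-4)^2=0, (8-8)^2=0, (6-1)^2=25, (9-6)^2=9, (7-5)^2=4, (1-9)^2=64
sum(d^2) = 106.
Step 3: rho = 1 - 6*106 / (9*(9^2 - 1)) = 1 - 636/720 = 0.116667.
Step 4: Under H0, t = rho * sqrt((n-2)/(1-rho^2)) = 0.3108 ~ t(7).
Step 5: Two-sided p-value from the t-distribution with 7 df = 0.765008.
Step 6: alpha = 0.05. fail to reject H0.

rho = 0.1167, p = 0.765008, fail to reject H0 at alpha = 0.05.


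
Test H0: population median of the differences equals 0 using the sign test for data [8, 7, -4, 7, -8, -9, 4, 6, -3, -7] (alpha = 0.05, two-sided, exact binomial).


Step 1: Discard zero differences. Original n = 10; n_eff = number of nonzero differences = 10.
Nonzero differences (with sign): +8, +7, -4, +7, -8, -9, +4, +6, -3, -7
Step 2: Count signs: positive = 5, negative = 5.
Step 3: Under H0: P(positive) = 0.5, so the number of positives S ~ Bin(10, 0.5).
Step 4: Two-sided exact p-value = sum of Bin(10,0.5) probabilities at or below the observed probability = 1.000000.
Step 5: alpha = 0.05. fail to reject H0.

n_eff = 10, pos = 5, neg = 5, p = 1.000000, fail to reject H0.


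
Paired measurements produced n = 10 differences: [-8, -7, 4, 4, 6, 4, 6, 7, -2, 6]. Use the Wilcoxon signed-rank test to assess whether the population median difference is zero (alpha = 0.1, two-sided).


Step 1: Drop any zero differences (none here) and take |d_i|.
|d| = [8, 7, 4, 4, 6, 4, 6, 7, 2, 6]
Step 2: Midrank |d_i| (ties get averaged ranks).
ranks: |8|->10, |7|->8.5, |4|->3, |4|->3, |6|->6, |4|->3, |6|->6, |7|->8.5, |2|->1, |6|->6
Step 3: Attach original signs; sum ranks with positive sign and with negative sign.
W+ = 3 + 3 + 6 + 3 + 6 + 8.5 + 6 = 35.5
W- = 10 + 8.5 + 1 = 19.5
(Check: W+ + W- = 55 should equal n(n+1)/2 = 55.)
Step 4: Test statistic W = min(W+, W-) = 19.5.
Step 5: Ties in |d|, so use the tie-corrected normal approximation.
        E[W] = n(n+1)/4 = 10*11/4 = 27.5.
        Tie groups: |d|=4 (t=3), |d|=6 (t=3), |d|=7 (t=2); sum(t^3 - t) = 54.
        Var[W] = n(n+1)(2n+1)/24 - sum(t^3-t)/48 = 2310/24 - 54/48 = 95.125.
        z = (W - E[W]) / sqrt(Var[W]) = (19.5 - 27.5) / 9.7532 = -0.8202.
        Two-sided p = 2*Phi(z) = 0.412077.
Step 6: alpha = 0.1. fail to reject H0.

W+ = 35.5, W- = 19.5, W = min = 19.5, p = 0.412077, fail to reject H0.


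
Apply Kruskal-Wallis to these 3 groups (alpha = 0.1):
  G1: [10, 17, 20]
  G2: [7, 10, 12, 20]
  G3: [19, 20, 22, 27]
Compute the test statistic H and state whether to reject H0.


Step 1: Combine all N = 11 observations and assign midranks.
sorted (value, group, rank): (7,G2,1), (10,G1,2.5), (10,G2,2.5), (12,G2,4), (17,G1,5), (19,G3,6), (20,G1,8), (20,G2,8), (20,G3,8), (22,G3,10), (27,G3,11)
Step 2: Sum ranks within each group.
R_1 = 15.5 (n_1 = 3)
R_2 = 15.5 (n_2 = 4)
R_3 = 35 (n_3 = 4)
Step 3: H = 12/(N(N+1)) * sum(R_i^2/n_i) - 3(N+1)
     = 12/(11*12) * (15.5^2/3 + 15.5^2/4 + 35^2/4) - 3*12
     = 0.090909 * 446.396 - 36
     = 4.581439.
Step 4: Ties present; correction factor C = 1 - 30/(11^3 - 11) = 0.977273. Corrected H = 4.581439 / 0.977273 = 4.687984.
Step 5: Under H0, H ~ chi^2(2); p-value = 0.095944.
Step 6: alpha = 0.1. reject H0.

H = 4.6880, df = 2, p = 0.095944, reject H0.
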